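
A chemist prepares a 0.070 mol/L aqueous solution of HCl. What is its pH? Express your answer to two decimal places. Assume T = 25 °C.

HCl is a strong acid and dissociates completely, so [H+] = 0.070 M.
pH = -log(0.07) = 1.15

pH = 1.15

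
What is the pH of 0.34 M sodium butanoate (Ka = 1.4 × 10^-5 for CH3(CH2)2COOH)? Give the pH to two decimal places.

CH3(CH2)2COO- is the conjugate base of the weak acid CH3(CH2)2COOH.
Kb = Kw/Ka = 1.0×10^-14 / 1.4 × 10^-5 = 7.14 × 10^-10
Let x = [OH-] at equilibrium. Kb = x²/(0.34 − x).
Neglecting x in the denominator: x = √(7.14 × 10^-10 × 0.34) = 1.56 × 10^-5 M
Check: 0.0046% ionized — well under 5%, approximation valid.
pOH = −log(1.56 × 10^-5) = 4.81; pH = 14.00 − 4.81 = 9.19

pH = 9.19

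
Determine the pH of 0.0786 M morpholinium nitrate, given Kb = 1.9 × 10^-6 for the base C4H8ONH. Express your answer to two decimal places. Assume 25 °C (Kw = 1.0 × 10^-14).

pH = 4.69

C4H8ONH2+ is the conjugate acid of the weak base C4H8ONH.
Ka = Kw/Kb = 1.0×10^-14 / 1.9 × 10^-6 = 5.26 × 10^-9
From the ICE table, Ka = x²/(0.0786 − x) = 5.26 × 10^-9.
Neglecting x in the denominator: x = √(5.26 × 10^-9 × 0.0786) = 2.03 × 10^-5 M
pH = −log(2.03 × 10^-5) = 4.69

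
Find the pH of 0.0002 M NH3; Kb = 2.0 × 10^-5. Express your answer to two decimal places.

NH3 + H2O ⇌ NH4+ + OH-
Kb = x²/(0.0002 − x) = 2.0 × 10^-5
x is not negligible relative to C₀; solve x² + 2e-05·x − 4e-09 = 0.
x = (−Kb + √(Kb² + 4·Kb·C₀))/2 = 5.40 × 10^-5 M
pOH = 4.27, so pH = 14.00 − pOH = 9.73

pH = 9.73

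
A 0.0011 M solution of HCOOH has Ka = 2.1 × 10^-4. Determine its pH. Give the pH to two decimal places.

HCOOH ⇌ HCOO- + H+
From the ICE table, Ka = [H+]²/(0.0011 − [H+]) = 2.1 × 10^-4.
The 5% rule fails; solving [H+]² + Ka·[H+] − Ka·C₀ = 0 exactly:
[H+] = [−0.00021 + √(0.00021² + 9.24e-07)]/2 = 3.87 × 10^-4 M
pH = −log[H+] = −log(3.87 × 10^-4) = 3.41

pH = 3.41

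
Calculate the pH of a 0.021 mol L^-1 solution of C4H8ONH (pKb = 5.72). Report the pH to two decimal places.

pH = 10.30

C4H8ONH + H2O ⇌ C4H8ONH2+ + OH-
Kb = 10^(−5.72) = 1.91 × 10^-6
Kb = x²/(0.021 − x) = 1.91 × 10^-6
Neglecting x in the denominator: x = √(1.91 × 10^-6 × 0.021) = 2.00 × 10^-4 M
pOH = −log(2.00 × 10^-4) = 3.70; pH = 14.00 − 3.70 = 10.30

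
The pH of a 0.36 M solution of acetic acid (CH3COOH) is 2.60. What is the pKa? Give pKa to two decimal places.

pKa = 4.75

[H+] = 10^(-2.60) = 2.51 × 10^-3 M
At equilibrium [HA] = 0.36 − 2.51 × 10^-3 = 3.57 × 10^-1 M
Ka = [H+][A-]/[HA] = (2.51 × 10^-3)² / 3.57 × 10^-1 = 1.76 × 10^-5
pKa = -log(1.76 × 10^-5) = 4.75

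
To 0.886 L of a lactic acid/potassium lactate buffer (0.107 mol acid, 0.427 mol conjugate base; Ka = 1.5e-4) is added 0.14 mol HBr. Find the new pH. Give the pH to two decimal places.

Added H+ converts CH3CH(OH)COO- to CH3CH(OH)COOH: CH3CH(OH)COOH → 0.247 mol, CH3CH(OH)COO- → 0.287 mol.
pKa = −log(1.5 × 10^-4) = 3.824
pH = pKa + log([A⁻]/[HA]) = 3.824 + log(0.287/0.247) = 3.824 +0.065

pH = 3.89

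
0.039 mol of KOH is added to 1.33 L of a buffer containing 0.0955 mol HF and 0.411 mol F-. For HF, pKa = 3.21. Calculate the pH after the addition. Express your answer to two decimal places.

After neutralization: n(HF) = 0.0565 mol, n(F-) = 0.45 mol.
pH = pKa + log([A⁻]/[HA]) = 3.21 + log(0.45/0.0565) = 3.21 +0.901

pH = 4.11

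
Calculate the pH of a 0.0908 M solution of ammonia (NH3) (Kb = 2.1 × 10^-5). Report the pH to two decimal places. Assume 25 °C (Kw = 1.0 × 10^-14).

pH = 11.14

NH3 + H2O ⇌ NH4+ + OH-
Kb = [OH-]²/(0.0908 − [OH-]) = 2.1 × 10^-5
Assume [OH-] ≪ 0.0908: [OH-] ≈ √(2.1 × 10^-5 × 0.0908) = 1.38 × 10^-3 M
Check: 1.5% ionized — well under 5%, approximation valid.
pOH = −log(1.38 × 10^-3) = 2.86; pH = 14.00 − 2.86 = 11.14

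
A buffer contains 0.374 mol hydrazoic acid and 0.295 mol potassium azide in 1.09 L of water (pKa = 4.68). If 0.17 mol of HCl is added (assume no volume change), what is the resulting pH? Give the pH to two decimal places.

pH = 4.04

Added H+ converts N3- to HN3: HN3 → 0.544 mol, N3- → 0.125 mol.
Henderson–Hasselbalch with mole ratio 0.125/0.544: pH = 4.68 + (-0.639)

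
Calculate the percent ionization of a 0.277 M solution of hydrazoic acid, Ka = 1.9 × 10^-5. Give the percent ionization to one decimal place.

HN3 ⇌ N3- + H+; let x = [H+] at equilibrium.
x ≈ √(Ka·C₀) = √(1.9 × 10^-5 × 0.277) = 2.29 × 10^-3 M
% ionization = x/C₀ × 100% = 2.29 × 10^-3/0.277 × 100% = 0.8%

0.8%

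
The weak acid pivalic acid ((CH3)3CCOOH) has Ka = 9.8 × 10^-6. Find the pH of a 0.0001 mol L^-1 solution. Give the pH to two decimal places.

(CH3)3CCOOH ⇌ (CH3)3CCOO- + H+
From the ICE table, Ka = x²/(0.0001 − x) = 9.8 × 10^-6.
x is not negligible relative to C₀; solve x² + 9.8e-06·x − 9.8e-10 = 0.
x = (−Ka + √(Ka² + 4·Ka·C₀))/2 = 2.68 × 10^-5 M
pH = −log(2.68 × 10^-5) = 4.57

pH = 4.57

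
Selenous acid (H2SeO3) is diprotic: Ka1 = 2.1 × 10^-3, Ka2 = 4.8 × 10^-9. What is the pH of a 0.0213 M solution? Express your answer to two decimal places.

Since Ka1 ≫ Ka2, the first ionization dominates [H+].
Ka1 = x²/(0.0213 − x) = 2.1 × 10^-3
Solving the quadratic: x = (−Ka1 + √(Ka1² + 4·Ka1·C₀))/2 = 5.72 × 10^-3 M
pH = −log(5.72 × 10^-3) = 2.24

pH = 2.24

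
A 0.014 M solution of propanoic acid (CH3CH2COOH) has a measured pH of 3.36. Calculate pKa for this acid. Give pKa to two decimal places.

[H+] = 10^(-3.36) = 4.37 × 10^-4 M
At equilibrium [HA] = 0.014 − 4.37 × 10^-4 = 1.36 × 10^-2 M
Ka = [H+][A-]/[HA] = (4.37 × 10^-4)² / 1.36 × 10^-2 = 1.40 × 10^-5
pKa = -log(1.40 × 10^-5) = 4.85

pKa = 4.85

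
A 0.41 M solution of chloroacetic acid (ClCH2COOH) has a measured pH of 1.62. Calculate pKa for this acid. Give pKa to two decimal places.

[H+] = 10^(-1.62) = 2.40 × 10^-2 M
At equilibrium [HA] = 0.41 − 2.40 × 10^-2 = 3.86 × 10^-1 M
Ka = [H+][A-]/[HA] = (2.40 × 10^-2)² / 3.86 × 10^-1 = 1.49 × 10^-3
pKa = -log(1.49 × 10^-3) = 2.83

pKa = 2.83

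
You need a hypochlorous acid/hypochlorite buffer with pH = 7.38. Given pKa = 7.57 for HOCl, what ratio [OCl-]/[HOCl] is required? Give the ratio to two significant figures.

pH = pKa + log(r) ⇒ log(r) = 7.38 − 7.57 = -0.19
r = [OCl-]/[HOCl] = 10^(-0.19) = 0.646

ratio = 0.65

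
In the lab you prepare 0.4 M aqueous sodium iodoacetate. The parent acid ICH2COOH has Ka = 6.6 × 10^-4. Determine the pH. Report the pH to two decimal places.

ICH2COO- is the conjugate base of the weak acid ICH2COOH.
Kb = Kw/Ka = 1.0×10^-14 / 6.6 × 10^-4 = 1.52 × 10^-11
Kb = x²/(0.4 − x) = 1.52 × 10^-11
Since Kb ≪ C₀, x ≈ √(Kb·C₀) = 2.47 × 10^-6 M.
(x/C₀ = 0.00062% < 5%, so the approximation holds.)
pOH = 5.61, so pH = 14.00 − pOH = 8.39

pH = 8.39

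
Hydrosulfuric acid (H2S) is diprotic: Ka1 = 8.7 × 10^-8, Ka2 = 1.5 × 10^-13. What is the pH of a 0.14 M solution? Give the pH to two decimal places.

pH = 3.96

Since Ka1 ≫ Ka2, the first ionization dominates [H+].
Ka1 = x²/(0.14 − x) = 8.7 × 10^-8
x ≈ √(8.7 × 10^-8 × 0.14) = 1.10 × 10^-4 M
pH = −log(1.10 × 10^-4) = 3.96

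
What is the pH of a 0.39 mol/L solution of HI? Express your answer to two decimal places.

HI is a strong acid and dissociates completely, so [H+] = 0.39 M.
pH = -log(0.39) = 0.41

pH = 0.41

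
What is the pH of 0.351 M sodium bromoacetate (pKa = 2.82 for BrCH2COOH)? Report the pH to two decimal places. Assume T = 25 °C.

BrCH2COO- is the conjugate base of the weak acid BrCH2COOH.
Ka = 10^(−2.82) = 1.51 × 10^-3
Kb = Kw/Ka = 1.0×10^-14 / 1.51 × 10^-3 = 6.62 × 10^-12
Kb = [OH-]²/(0.351 − [OH-]) = 6.62 × 10^-12
Assume [OH-] ≪ 0.351: [OH-] ≈ √(6.62 × 10^-12 × 0.351) = 1.52 × 10^-6 M
([OH-]/C₀ = 0.00043% < 5%, so the approximation holds.)
pOH = 5.82, so pH = 14.00 − pOH = 8.18

pH = 8.18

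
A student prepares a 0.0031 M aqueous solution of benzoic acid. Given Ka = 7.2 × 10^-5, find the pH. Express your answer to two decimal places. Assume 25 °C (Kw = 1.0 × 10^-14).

C6H5COOH ⇌ C6H5COO- + H+
Let x = [H+] at equilibrium. Ka = x²/(0.0031 − x).
x is not negligible relative to C₀; solve x² + 7.2e-05·x − 2.23e-07 = 0.
x = (−Ka + √(Ka² + 4·Ka·C₀))/2 = 4.38 × 10^-4 M
pH = −log(4.38 × 10^-4) = 3.36

pH = 3.36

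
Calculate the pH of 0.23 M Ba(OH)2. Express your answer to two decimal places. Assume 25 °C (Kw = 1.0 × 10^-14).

pH = 13.66

Ba(OH)2 is a strong base (each formula unit releases 2 OH-); [OH-] = 0.46 M.
pOH = -log(0.46) = 0.34
pH = 14.00 - 0.34 = 13.66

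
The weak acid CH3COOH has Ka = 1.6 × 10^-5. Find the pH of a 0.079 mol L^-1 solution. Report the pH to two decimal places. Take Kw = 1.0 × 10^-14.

CH3COOH ⇌ CH3COO- + H+
From the ICE table, Ka = [H+]²/(0.079 − [H+]) = 1.6 × 10^-5.
Neglecting [H+] in the denominator: [H+] = √(1.6 × 10^-5 × 0.079) = 1.12 × 10^-3 M
pH = −log(1.12 × 10^-3) = 2.95

pH = 2.95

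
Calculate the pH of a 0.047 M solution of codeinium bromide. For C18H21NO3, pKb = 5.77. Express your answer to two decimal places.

pH = 4.78

C18H22NO3+ is the conjugate acid of the weak base C18H21NO3.
Kb = 10^(−5.77) = 1.70 × 10^-6
Ka = Kw/Kb = 1.0×10^-14 / 1.70 × 10^-6 = 5.88 × 10^-9
Ka = [H+]²/(0.047 − [H+]) = 5.88 × 10^-9
Neglecting [H+] in the denominator: [H+] = √(5.88 × 10^-9 × 0.047) = 1.66 × 10^-5 M
pH = −log[H+] = −log(1.66 × 10^-5) = 4.78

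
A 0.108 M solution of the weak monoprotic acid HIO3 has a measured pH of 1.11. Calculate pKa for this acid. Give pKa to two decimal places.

[H+] = 10^(-1.11) = 7.76 × 10^-2 M
At equilibrium [HA] = 0.108 − 7.76 × 10^-2 = 3.04 × 10^-2 M
Ka = [H+][A-]/[HA] = (7.76 × 10^-2)² / 3.04 × 10^-2 = 1.98 × 10^-1
pKa = -log(1.98 × 10^-1) = 0.70

pKa = 0.70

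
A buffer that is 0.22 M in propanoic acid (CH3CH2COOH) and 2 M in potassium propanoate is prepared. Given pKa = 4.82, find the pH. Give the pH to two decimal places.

Using pH = pKa + log([base]/[acid]) with [base]/[acid] = 2/0.22:
pH = 4.82 + (+0.959) = 5.78

pH = 5.78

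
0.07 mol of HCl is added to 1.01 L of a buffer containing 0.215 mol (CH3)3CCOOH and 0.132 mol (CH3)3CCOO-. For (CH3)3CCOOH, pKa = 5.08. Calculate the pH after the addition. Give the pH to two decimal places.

pH = 4.42

Added H+ converts (CH3)3CCOO- to (CH3)3CCOOH: (CH3)3CCOOH → 0.285 mol, (CH3)3CCOO- → 0.062 mol.
pH = pKa + log(n_(CH3)3CCOO-/n_(CH3)3CCOOH) = 5.08 + log(0.062/0.285) = 5.08 + (-0.662)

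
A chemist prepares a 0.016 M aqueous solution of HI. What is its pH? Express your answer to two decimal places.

pH = 1.80

HI is a strong acid and dissociates completely, so [H+] = 0.016 M.
pH = -log(0.016) = 1.80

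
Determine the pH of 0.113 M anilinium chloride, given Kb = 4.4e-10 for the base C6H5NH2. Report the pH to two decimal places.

pH = 2.80

C6H5NH3+ is the conjugate acid of the weak base C6H5NH2.
Ka = Kw/Kb = 1.0×10^-14 / 4.4 × 10^-10 = 2.27 × 10^-5
From the ICE table, Ka = [H+]²/(0.113 − [H+]) = 2.27 × 10^-5.
Assume [H+] ≪ 0.113: [H+] ≈ √(2.27 × 10^-5 × 0.113) = 1.60 × 10^-3 M
pH = −log(1.60 × 10^-3) = 2.80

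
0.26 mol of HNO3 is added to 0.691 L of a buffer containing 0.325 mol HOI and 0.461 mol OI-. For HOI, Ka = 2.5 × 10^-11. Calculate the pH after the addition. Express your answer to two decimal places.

pH = 10.14

After neutralization: n(HOI) = 0.585 mol, n(OI-) = 0.201 mol.
pKa = −log(2.5 × 10^-11) = 10.602
Henderson–Hasselbalch with mole ratio 0.201/0.585: pH = 10.602 + (-0.464)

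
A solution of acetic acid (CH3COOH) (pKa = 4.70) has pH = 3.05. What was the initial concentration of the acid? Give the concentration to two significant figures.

[H+] = 10^(-3.05) = 8.91 × 10^-4 M = x
Ka = 10^(−4.70) = 2.00 × 10^-5
Ka = x²/(C₀ − x) ⇒ C₀ = x + x²/Ka
C₀ = 8.91 × 10^-4 + (8.91 × 10^-4)²/(2.00 × 10^-5) = 4.06 × 10^-2 M

C₀ = 4.1 × 10^-2 M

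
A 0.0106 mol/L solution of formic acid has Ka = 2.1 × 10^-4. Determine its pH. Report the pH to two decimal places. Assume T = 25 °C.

HCOOH ⇌ HCOO- + H+
Let x = [H+] at equilibrium. Ka = x²/(0.0106 − x).
Here C₀/Ka ≈ 50.5, so the small-x approximation fails. Use the quadratic:
x = (−Ka + √(Ka² + 4·Ka·C₀))/2 = 1.39 × 10^-3 M
pH = −log[H+] = −log(1.39 × 10^-3) = 2.86

pH = 2.86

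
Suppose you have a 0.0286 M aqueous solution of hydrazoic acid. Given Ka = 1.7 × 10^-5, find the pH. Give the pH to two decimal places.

HN3 ⇌ N3- + H+
From the ICE table, Ka = [H+]²/(0.0286 − [H+]) = 1.7 × 10^-5.
Neglecting [H+] in the denominator: [H+] = √(1.7 × 10^-5 × 0.0286) = 6.97 × 10^-4 M
pH = −log[H+] = −log(6.97 × 10^-4) = 3.16

pH = 3.16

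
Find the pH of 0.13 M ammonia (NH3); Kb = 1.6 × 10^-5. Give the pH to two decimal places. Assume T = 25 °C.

pH = 11.16

NH3 + H2O ⇌ NH4+ + OH-
From the ICE table, Kb = [OH-]²/(0.13 − [OH-]) = 1.6 × 10^-5.
Neglecting [OH-] in the denominator: [OH-] = √(1.6 × 10^-5 × 0.13) = 1.44 × 10^-3 M
Check: 1.1% ionized — well under 5%, approximation valid.
pOH = −log(1.44 × 10^-3) = 2.84; pH = 14.00 − 2.84 = 11.16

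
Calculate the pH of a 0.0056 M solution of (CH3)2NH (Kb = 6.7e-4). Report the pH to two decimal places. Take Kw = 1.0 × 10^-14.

pH = 11.21

(CH3)2NH + H2O ⇌ (CH3)2NH2+ + OH-
Let x = [OH-] at equilibrium. Kb = x²/(0.0056 − x).
The 5% rule fails; solving x² + Kb·x − Kb·C₀ = 0 exactly:
x = (−Kb + √(Kb² + 4·Kb·C₀))/2 = 1.63 × 10^-3 M
pOH = −log(1.63 × 10^-3) = 2.79; pH = 14.00 − 2.79 = 11.21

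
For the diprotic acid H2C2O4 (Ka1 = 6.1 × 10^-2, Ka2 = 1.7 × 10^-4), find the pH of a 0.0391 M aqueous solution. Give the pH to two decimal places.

pH = 1.57

Since Ka1 ≫ Ka2, the first ionization dominates [H+].
Ka1 = x²/(0.0391 − x) = 6.1 × 10^-2
Solving the quadratic: x = (−Ka1 + √(Ka1² + 4·Ka1·C₀))/2 = 2.71 × 10^-2 M
pH = −log(2.71 × 10^-2) = 1.57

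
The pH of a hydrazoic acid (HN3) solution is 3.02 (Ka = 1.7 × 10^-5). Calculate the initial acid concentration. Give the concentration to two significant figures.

[H+] = 10^(-3.02) = 9.55 × 10^-4 M = x
Ka = x²/(C₀ − x) ⇒ C₀ = x + x²/Ka
C₀ = 9.55 × 10^-4 + (9.55 × 10^-4)²/(1.7 × 10^-5) = 5.46 × 10^-2 M

C₀ = 5.5 × 10^-2 M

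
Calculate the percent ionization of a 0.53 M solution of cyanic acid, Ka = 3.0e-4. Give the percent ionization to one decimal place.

HOCN ⇌ OCN- + H+; let x = [H+] at equilibrium.
x ≈ √(Ka·C₀) = √(3.0 × 10^-4 × 0.53) = 1.26 × 10^-2 M
Fraction ionized = 1.26 × 10^-2 / 0.53 = 0.0238 → 2.4%

2.4%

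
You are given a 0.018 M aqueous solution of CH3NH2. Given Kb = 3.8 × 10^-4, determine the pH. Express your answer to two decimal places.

pH = 11.39

CH3NH2 + H2O ⇌ CH3NH3+ + OH-
From the ICE table, Kb = [OH-]²/(0.018 − [OH-]) = 3.8 × 10^-4.
[OH-] is not negligible relative to C₀; solve [OH-]² + 0.00038·[OH-] − 6.84e-06 = 0.
[OH-] = [−0.00038 + √(0.00038² + 2.74e-05)]/2 = 2.43 × 10^-3 M
pOH = −log(2.43 × 10^-3) = 2.61; pH = 14.00 − 2.61 = 11.39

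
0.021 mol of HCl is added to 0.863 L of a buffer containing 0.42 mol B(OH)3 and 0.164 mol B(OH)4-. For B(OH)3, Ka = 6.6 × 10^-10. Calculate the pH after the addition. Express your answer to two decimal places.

After neutralization: n(B(OH)3) = 0.441 mol, n(B(OH)4-) = 0.143 mol.
pKa = −log(6.6 × 10^-10) = 9.180
pH = pKa + log(n_B(OH)4-/n_B(OH)3) = 9.180 + log(0.143/0.441) = 9.180 + (-0.489)

pH = 8.69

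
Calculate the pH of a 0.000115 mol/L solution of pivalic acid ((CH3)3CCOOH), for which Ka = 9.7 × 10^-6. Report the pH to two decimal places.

(CH3)3CCOOH ⇌ (CH3)3CCOO- + H+
Ka = x²/(0.000115 − x) = 9.7 × 10^-6
Here C₀/Ka ≈ 11.9, so the small-x approximation fails. Use the quadratic:
x = [−9.7e-06 + √(9.7e-06² + 4.46e-09)]/2 = 2.89 × 10^-5 M
pH = −log[H+] = −log(2.89 × 10^-5) = 4.54

pH = 4.54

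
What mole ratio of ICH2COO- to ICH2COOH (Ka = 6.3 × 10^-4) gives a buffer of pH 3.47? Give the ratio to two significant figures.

pKa = -log(6.3 × 10^-4) = 3.201
pH = pKa + log(r) ⇒ log(r) = 3.47 − 3.201 = +0.269
r = [ICH2COO-]/[ICH2COOH] = 10^(+0.269) = 1.86

ratio = 1.9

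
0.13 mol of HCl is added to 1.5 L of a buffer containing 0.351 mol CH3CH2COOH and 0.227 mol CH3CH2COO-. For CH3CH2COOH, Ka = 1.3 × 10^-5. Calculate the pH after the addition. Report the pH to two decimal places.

After neutralization: n(CH3CH2COOH) = 0.481 mol, n(CH3CH2COO-) = 0.097 mol.
pKa = −log(1.3 × 10^-5) = 4.886
Henderson–Hasselbalch with mole ratio 0.097/0.481: pH = 4.886 + (-0.695)

pH = 4.19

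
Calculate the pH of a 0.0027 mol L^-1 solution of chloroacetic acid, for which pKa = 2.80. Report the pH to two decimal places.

ClCH2COOH ⇌ ClCH2COO- + H+
Ka = 10^(−2.80) = 1.58 × 10^-3
From the ICE table, Ka = [H+]²/(0.0027 − [H+]) = 1.58 × 10^-3.
The 5% rule fails; solving [H+]² + Ka·[H+] − Ka·C₀ = 0 exactly:
[H+] = (−Ka + √(Ka² + 4·Ka·C₀))/2 = 1.42 × 10^-3 M
pH = −log(1.42 × 10^-3) = 2.85

pH = 2.85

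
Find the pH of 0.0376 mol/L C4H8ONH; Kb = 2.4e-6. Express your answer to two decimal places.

C4H8ONH + H2O ⇌ C4H8ONH2+ + OH-
Kb = [OH-]²/(0.0376 − [OH-]) = 2.4 × 10^-6
Neglecting [OH-] in the denominator: [OH-] = √(2.4 × 10^-6 × 0.0376) = 3.00 × 10^-4 M
([OH-]/C₀ = 0.8% < 5%, so the approximation holds.)
pOH = 3.52, so pH = 14.00 − pOH = 10.48

pH = 10.48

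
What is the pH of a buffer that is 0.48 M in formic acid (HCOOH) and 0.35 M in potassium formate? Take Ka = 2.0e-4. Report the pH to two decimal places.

pKa = −log(2.0 × 10^-4) = 3.699
Using pH = pKa + log([base]/[acid]) with [base]/[acid] = 0.35/0.48:
pH = 3.699 + (-0.137) = 3.56

pH = 3.56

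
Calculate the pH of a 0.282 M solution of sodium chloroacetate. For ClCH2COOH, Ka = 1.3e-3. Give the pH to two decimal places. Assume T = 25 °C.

ClCH2COO- is the conjugate base of the weak acid ClCH2COOH.
Kb = Kw/Ka = 1.0×10^-14 / 1.3 × 10^-3 = 7.69 × 10^-12
From the ICE table, Kb = [OH-]²/(0.282 − [OH-]) = 7.69 × 10^-12.
Since Kb ≪ C₀, [OH-] ≈ √(Kb·C₀) = 1.47 × 10^-6 M.
pOH = −log(1.47 × 10^-6) = 5.83; pH = 14.00 − 5.83 = 8.17

pH = 8.17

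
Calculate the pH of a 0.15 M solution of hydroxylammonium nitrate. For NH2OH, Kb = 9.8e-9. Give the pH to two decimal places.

NH3OH+ is the conjugate acid of the weak base NH2OH.
Ka = Kw/Kb = 1.0×10^-14 / 9.8 × 10^-9 = 1.02 × 10^-6
Ka = [H+]²/(0.15 − [H+]) = 1.02 × 10^-6
Since Ka ≪ C₀, [H+] ≈ √(Ka·C₀) = 3.91 × 10^-4 M.
([H+]/C₀ = 0.26% < 5%, so the approximation holds.)
pH = −log(3.91 × 10^-4) = 3.41

pH = 3.41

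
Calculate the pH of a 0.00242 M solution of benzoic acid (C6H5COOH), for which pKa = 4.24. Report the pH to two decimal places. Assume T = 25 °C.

C6H5COOH ⇌ C6H5COO- + H+
Ka = 10^(−4.24) = 5.75 × 10^-5
Ka = x²/(0.00242 − x) = 5.75 × 10^-5
The 5% rule fails; solving x² + Ka·x − Ka·C₀ = 0 exactly:
x = (−Ka + √(Ka² + 4·Ka·C₀))/2 = 3.45 × 10^-4 M
pH = −log(3.45 × 10^-4) = 3.46

pH = 3.46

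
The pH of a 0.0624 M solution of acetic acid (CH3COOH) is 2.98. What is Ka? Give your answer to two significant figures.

[H+] = 10^(-2.98) = 1.05 × 10^-3 M
At equilibrium [HA] = 0.0624 − 1.05 × 10^-3 = 6.13 × 10^-2 M
Ka = [H+][A-]/[HA] = (1.05 × 10^-3)² / 6.13 × 10^-2 = 1.8 × 10^-5

Ka = 1.8 × 10^-5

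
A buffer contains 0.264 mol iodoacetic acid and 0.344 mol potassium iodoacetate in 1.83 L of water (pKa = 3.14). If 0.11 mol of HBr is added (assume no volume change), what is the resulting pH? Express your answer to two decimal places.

pH = 2.94

After neutralization: n(ICH2COOH) = 0.374 mol, n(ICH2COO-) = 0.234 mol.
Henderson–Hasselbalch with mole ratio 0.234/0.374: pH = 3.14 + (-0.204)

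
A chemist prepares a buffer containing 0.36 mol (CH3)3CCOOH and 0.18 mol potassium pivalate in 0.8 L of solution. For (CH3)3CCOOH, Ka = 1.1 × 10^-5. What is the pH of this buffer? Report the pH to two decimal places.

pKa = −log(1.1 × 10^-5) = 4.959
Henderson–Hasselbalch: pH = pKa + log([(CH3)3CCOO-]/[(CH3)3CCOOH]) = 4.959 + log(0.18/0.36)
pH = 4.959 + (-0.301) = 4.66

pH = 4.66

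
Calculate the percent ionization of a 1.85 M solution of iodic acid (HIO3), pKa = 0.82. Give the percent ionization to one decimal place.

24.8%

HIO3 ⇌ IO3- + H+; let x = [H+] at equilibrium.
Ka = 10^(−0.82) = 1.51 × 10^-1
Solve x² + 0.151x − 0.279 = 0 → x = 4.58 × 10^-1 M
% ionization = x/C₀ × 100% = 4.58 × 10^-1/1.85 × 100% = 24.8%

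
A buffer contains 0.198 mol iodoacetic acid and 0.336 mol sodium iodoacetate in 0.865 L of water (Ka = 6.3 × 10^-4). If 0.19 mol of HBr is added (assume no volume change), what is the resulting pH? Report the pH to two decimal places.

pH = 2.78

After neutralization: n(ICH2COOH) = 0.388 mol, n(ICH2COO-) = 0.146 mol.
pKa = −log(6.3 × 10^-4) = 3.201
pH = pKa + log(n_ICH2COO-/n_ICH2COOH) = 3.201 + log(0.146/0.388) = 3.201 + (-0.424)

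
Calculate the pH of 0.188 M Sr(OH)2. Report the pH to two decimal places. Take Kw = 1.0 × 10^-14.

Sr(OH)2 is a strong base (each formula unit releases 2 OH-); [OH-] = 0.376 M.
pOH = -log(0.376) = 0.42
pH = 14.00 - 0.42 = 13.58

pH = 13.58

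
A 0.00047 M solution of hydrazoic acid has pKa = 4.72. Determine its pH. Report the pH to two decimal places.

pH = 4.07

HN3 ⇌ N3- + H+
Ka = 10^(−4.72) = 1.91 × 10^-5
Ka = [H+]²/(0.00047 − [H+]) = 1.91 × 10^-5
[H+] is not negligible relative to C₀; solve [H+]² + 1.91e-05·[H+] − 8.98e-09 = 0.
[H+] = [−1.91e-05 + √(1.91e-05² + 3.59e-08)]/2 = 8.57 × 10^-5 M
pH = −log(8.57 × 10^-5) = 4.07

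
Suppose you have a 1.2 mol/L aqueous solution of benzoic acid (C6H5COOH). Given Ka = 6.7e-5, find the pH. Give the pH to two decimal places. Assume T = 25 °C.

pH = 2.05

C6H5COOH ⇌ C6H5COO- + H+
Let x = [H+] at equilibrium. Ka = x²/(1.2 − x).
Assume x ≪ 1.2: x ≈ √(6.7 × 10^-5 × 1.2) = 8.97 × 10^-3 M
(x/C₀ = 0.75% < 5%, so the approximation holds.)
pH = −log(8.97 × 10^-3) = 2.05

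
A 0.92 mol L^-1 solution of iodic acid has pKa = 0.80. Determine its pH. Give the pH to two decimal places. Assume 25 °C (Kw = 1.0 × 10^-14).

HIO3 ⇌ IO3- + H+
Ka = 10^(−0.80) = 1.58 × 10^-1
From the ICE table, Ka = [H+]²/(0.92 − [H+]) = 1.58 × 10^-1.
Here C₀/Ka ≈ 5.82, so the small-[H+] approximation fails. Use the quadratic:
[H+] = [−0.158 + √(0.158² + 0.581)]/2 = 3.10 × 10^-1 M
pH = −log[H+] = −log(3.10 × 10^-1) = 0.51

pH = 0.51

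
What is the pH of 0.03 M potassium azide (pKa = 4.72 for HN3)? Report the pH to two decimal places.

N3- is the conjugate base of the weak acid HN3.
Ka = 10^(−4.72) = 1.91 × 10^-5
Kb = Kw/Ka = 1.0×10^-14 / 1.91 × 10^-5 = 5.24 × 10^-10
Kb = x²/(0.03 − x) = 5.24 × 10^-10
Neglecting x in the denominator: x = √(5.24 × 10^-10 × 0.03) = 3.96 × 10^-6 M
(x/C₀ = 0.013% < 5%, so the approximation holds.)
pOH = −log(3.96 × 10^-6) = 5.40; pH = 14.00 − 5.40 = 8.60

pH = 8.60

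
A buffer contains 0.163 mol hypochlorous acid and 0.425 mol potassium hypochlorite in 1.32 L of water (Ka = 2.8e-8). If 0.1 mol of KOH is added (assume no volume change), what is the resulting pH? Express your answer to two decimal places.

pH = 8.47

OH- converts HOCl to OCl-: HOCl → 0.063 mol, OCl- → 0.525 mol.
pKa = −log(2.8 × 10^-8) = 7.553
pH = pKa + log(n_OCl-/n_HOCl) = 7.553 + log(0.525/0.063) = 7.553 + (+0.921)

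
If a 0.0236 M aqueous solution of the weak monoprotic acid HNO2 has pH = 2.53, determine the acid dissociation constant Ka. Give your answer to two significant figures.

Ka = 4.2 × 10^-4

[H+] = 10^(-2.53) = 2.95 × 10^-3 M
At equilibrium [HA] = 0.0236 − 2.95 × 10^-3 = 2.06 × 10^-2 M
Ka = [H+][A-]/[HA] = (2.95 × 10^-3)² / 2.06 × 10^-2 = 4.2 × 10^-4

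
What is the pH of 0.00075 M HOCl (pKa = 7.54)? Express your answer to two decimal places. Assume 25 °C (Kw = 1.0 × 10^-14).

pH = 5.33

HOCl ⇌ OCl- + H+
Ka = 10^(−7.54) = 2.88 × 10^-8
Ka = [H+]²/(0.00075 − [H+]) = 2.88 × 10^-8
Assume [H+] ≪ 0.00075: [H+] ≈ √(2.88 × 10^-8 × 0.00075) = 4.65 × 10^-6 M
pH = −log[H+] = −log(4.65 × 10^-6) = 5.33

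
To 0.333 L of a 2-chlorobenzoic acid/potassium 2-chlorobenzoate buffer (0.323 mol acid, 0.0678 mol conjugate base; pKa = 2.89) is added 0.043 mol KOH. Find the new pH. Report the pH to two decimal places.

pH = 2.49

After neutralization: n(ClC6H4COOH) = 0.28 mol, n(ClC6H4COO-) = 0.111 mol.
Henderson–Hasselbalch with mole ratio 0.111/0.28: pH = 2.89 + (-0.402)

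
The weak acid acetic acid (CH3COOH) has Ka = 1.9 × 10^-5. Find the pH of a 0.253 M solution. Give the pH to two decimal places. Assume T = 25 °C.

pH = 2.66

CH3COOH ⇌ CH3COO- + H+
Ka = [H+]²/(0.253 − [H+]) = 1.9 × 10^-5
Since Ka ≪ C₀, [H+] ≈ √(Ka·C₀) = 2.19 × 10^-3 M.
([H+]/C₀ = 0.87% < 5%, so the approximation holds.)
pH = −log[H+] = −log(2.19 × 10^-3) = 2.66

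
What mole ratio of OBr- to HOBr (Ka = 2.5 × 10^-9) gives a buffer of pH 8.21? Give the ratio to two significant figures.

ratio = 0.41

pKa = -log(2.5 × 10^-9) = 8.602
pH = pKa + log(r) ⇒ log(r) = 8.21 − 8.602 = -0.392
r = [OBr-]/[HOBr] = 10^(-0.392) = 0.406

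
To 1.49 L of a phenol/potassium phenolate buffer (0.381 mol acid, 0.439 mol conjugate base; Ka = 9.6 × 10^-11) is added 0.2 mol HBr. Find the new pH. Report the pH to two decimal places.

Added H+ converts C6H5O- to C6H5OH: C6H5OH → 0.581 mol, C6H5O- → 0.239 mol.
pKa = −log(9.6 × 10^-11) = 10.018
pH = pKa + log(n_C6H5O-/n_C6H5OH) = 10.018 + log(0.239/0.581) = 10.018 + (-0.386)

pH = 9.63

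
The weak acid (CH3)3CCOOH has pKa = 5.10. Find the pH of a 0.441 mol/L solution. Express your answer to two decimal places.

pH = 2.73

(CH3)3CCOOH ⇌ (CH3)3CCOO- + H+
Ka = 10^(−5.10) = 7.94 × 10^-6
Ka = x²/(0.441 − x) = 7.94 × 10^-6
Neglecting x in the denominator: x = √(7.94 × 10^-6 × 0.441) = 1.87 × 10^-3 M
Check: 0.42% ionized — well under 5%, approximation valid.
pH = −log(1.87 × 10^-3) = 2.73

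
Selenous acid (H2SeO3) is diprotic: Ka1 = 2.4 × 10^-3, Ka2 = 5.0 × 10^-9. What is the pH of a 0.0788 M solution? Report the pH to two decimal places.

Ka1 ≫ Ka2, so treat the first dissociation as the only significant source of H+.
Ka1 = x²/(0.0788 − x) = 2.4 × 10^-3
Solving the quadratic: x = (−Ka1 + √(Ka1² + 4·Ka1·C₀))/2 = 1.26 × 10^-2 M
pH = −log(1.26 × 10^-2) = 1.90

pH = 1.90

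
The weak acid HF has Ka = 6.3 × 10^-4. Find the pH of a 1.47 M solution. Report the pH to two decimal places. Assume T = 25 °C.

HF ⇌ F- + H+
Ka = x²/(1.47 − x) = 6.3 × 10^-4
Assume x ≪ 1.47: x ≈ √(6.3 × 10^-4 × 1.47) = 3.04 × 10^-2 M
Check: 2.1% ionized — well under 5%, approximation valid.
pH = −log[H+] = −log(3.04 × 10^-2) = 1.52

pH = 1.52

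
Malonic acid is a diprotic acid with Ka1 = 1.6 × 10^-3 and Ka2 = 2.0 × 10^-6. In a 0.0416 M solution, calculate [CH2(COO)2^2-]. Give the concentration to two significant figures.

First ionization gives [H+] ≈ [CH2(COOH)COO-] = 7.40 × 10^-3 M.
Second step: Ka2 = [H+][CH2(COO)2^2-]/[CH2(COOH)COO-] ≈ [CH2(COO)2^2-] (since [H+] ≈ [CH2(COOH)COO-]).
So [CH2(COO)2^2-] ≈ Ka2.

2.0 × 10^-6 M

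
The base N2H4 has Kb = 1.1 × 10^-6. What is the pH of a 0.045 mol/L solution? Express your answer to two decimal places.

pH = 10.35

N2H4 + H2O ⇌ N2H5+ + OH-
From the ICE table, Kb = [OH-]²/(0.045 − [OH-]) = 1.1 × 10^-6.
Since Kb ≪ C₀, [OH-] ≈ √(Kb·C₀) = 2.22 × 10^-4 M.
([OH-]/C₀ = 0.49% < 5%, so the approximation holds.)
pOH = 3.65, so pH = 14.00 − pOH = 10.35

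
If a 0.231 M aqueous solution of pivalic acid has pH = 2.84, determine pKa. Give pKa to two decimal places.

pKa = 5.04

[H+] = 10^(-2.84) = 1.45 × 10^-3 M
At equilibrium [HA] = 0.231 − 1.45 × 10^-3 = 2.30 × 10^-1 M
Ka = [H+][A-]/[HA] = (1.45 × 10^-3)² / 2.30 × 10^-1 = 9.14 × 10^-6
pKa = -log(9.14 × 10^-6) = 5.04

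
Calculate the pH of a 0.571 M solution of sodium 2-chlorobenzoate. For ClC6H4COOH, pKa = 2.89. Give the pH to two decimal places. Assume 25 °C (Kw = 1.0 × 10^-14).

ClC6H4COO- is the conjugate base of the weak acid ClC6H4COOH.
Ka = 10^(−2.89) = 1.29 × 10^-3
Kb = Kw/Ka = 1.0×10^-14 / 1.29 × 10^-3 = 7.75 × 10^-12
From the ICE table, Kb = [OH-]²/(0.571 − [OH-]) = 7.75 × 10^-12.
Neglecting [OH-] in the denominator: [OH-] = √(7.75 × 10^-12 × 0.571) = 2.10 × 10^-6 M
([OH-]/C₀ = 0.00037% < 5%, so the approximation holds.)
pOH = −log(2.10 × 10^-6) = 5.68; pH = 14.00 − 5.68 = 8.32

pH = 8.32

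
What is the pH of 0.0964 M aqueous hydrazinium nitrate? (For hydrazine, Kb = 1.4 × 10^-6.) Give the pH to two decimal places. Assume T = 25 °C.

N2H5+ is the conjugate acid of the weak base N2H4.
Ka = Kw/Kb = 1.0×10^-14 / 1.4 × 10^-6 = 7.14 × 10^-9
Ka = x²/(0.0964 − x) = 7.14 × 10^-9
Neglecting x in the denominator: x = √(7.14 × 10^-9 × 0.0964) = 2.62 × 10^-5 M
pH = −log[H+] = −log(2.62 × 10^-5) = 4.58

pH = 4.58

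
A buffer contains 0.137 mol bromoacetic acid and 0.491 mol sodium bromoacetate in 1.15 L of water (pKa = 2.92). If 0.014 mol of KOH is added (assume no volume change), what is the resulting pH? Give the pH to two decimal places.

pH = 3.53

OH- converts BrCH2COOH to BrCH2COO-: BrCH2COOH → 0.123 mol, BrCH2COO- → 0.505 mol.
Henderson–Hasselbalch with mole ratio 0.505/0.123: pH = 2.92 + (+0.613)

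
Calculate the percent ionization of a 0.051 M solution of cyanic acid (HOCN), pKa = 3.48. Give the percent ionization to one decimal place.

7.7%

HOCN ⇌ OCN- + H+; let x = [H+] at equilibrium.
Ka = 10^(−3.48) = 3.31 × 10^-4
Ka = x²/(C₀ − x); solving the quadratic gives x = 3.95 × 10^-3 M.
Fraction ionized = 3.95 × 10^-3 / 0.051 = 0.0775 → 7.7%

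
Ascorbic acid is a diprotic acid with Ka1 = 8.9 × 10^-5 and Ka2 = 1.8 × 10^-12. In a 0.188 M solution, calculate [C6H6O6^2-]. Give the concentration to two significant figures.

First ionization gives [H+] ≈ [HC6H6O6-] = 4.09 × 10^-3 M.
Second step: Ka2 = [H+][C6H6O6^2-]/[HC6H6O6-] ≈ [C6H6O6^2-] (since [H+] ≈ [HC6H6O6-]).
So [C6H6O6^2-] ≈ Ka2.

1.8 × 10^-12 M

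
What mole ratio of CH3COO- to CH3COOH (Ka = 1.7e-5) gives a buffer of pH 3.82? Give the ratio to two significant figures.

pKa = -log(1.7 × 10^-5) = 4.770
pH = pKa + log(r) ⇒ log(r) = 3.82 − 4.770 = -0.950
r = [CH3COO-]/[CH3COOH] = 10^(-0.950) = 0.112

ratio = 0.11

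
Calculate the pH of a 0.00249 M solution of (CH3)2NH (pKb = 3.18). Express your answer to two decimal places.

(CH3)2NH + H2O ⇌ (CH3)2NH2+ + OH-
Kb = 10^(−3.18) = 6.61 × 10^-4
Let x = [OH-] at equilibrium. Kb = x²/(0.00249 − x).
The 5% rule fails; solving x² + Kb·x − Kb·C₀ = 0 exactly:
x = (−Kb + √(Kb² + 4·Kb·C₀))/2 = 9.94 × 10^-4 M
pOH = −log(9.94 × 10^-4) = 3.00; pH = 14.00 − 3.00 = 11.00

pH = 11.00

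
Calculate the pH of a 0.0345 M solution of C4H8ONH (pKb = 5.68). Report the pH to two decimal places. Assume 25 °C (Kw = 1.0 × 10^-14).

pH = 10.43

C4H8ONH + H2O ⇌ C4H8ONH2+ + OH-
Kb = 10^(−5.68) = 2.09 × 10^-6
Let x = [OH-] at equilibrium. Kb = x²/(0.0345 − x).
Since Kb ≪ C₀, x ≈ √(Kb·C₀) = 2.69 × 10^-4 M.
pOH = 3.57, so pH = 14.00 − pOH = 10.43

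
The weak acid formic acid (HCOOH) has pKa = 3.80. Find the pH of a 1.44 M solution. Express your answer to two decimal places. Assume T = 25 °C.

HCOOH ⇌ HCOO- + H+
Ka = 10^(−3.80) = 1.58 × 10^-4
Ka = [H+]²/(1.44 − [H+]) = 1.58 × 10^-4
Since Ka ≪ C₀, [H+] ≈ √(Ka·C₀) = 1.51 × 10^-2 M.
pH = −log(1.51 × 10^-2) = 1.82

pH = 1.82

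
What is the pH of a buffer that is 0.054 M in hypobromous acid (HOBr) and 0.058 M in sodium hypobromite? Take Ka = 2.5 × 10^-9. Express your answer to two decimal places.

pH = 8.63

pKa = −log(2.5 × 10^-9) = 8.602
Henderson–Hasselbalch: pH = pKa + log([OBr-]/[HOBr]) = 8.602 + log(0.058/0.054)
pH = 8.602 + (+0.031) = 8.63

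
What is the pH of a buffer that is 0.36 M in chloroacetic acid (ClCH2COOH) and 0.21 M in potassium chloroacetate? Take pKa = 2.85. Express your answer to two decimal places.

pH = 2.62

pH = pKa + log([A⁻]/[HA]) = 2.85 + log(0.21/0.36)
pH = 2.85 + (-0.234) = 2.62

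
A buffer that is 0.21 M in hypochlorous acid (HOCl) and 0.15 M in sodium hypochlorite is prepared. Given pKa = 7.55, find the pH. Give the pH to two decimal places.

pH = 7.40

Henderson–Hasselbalch: pH = pKa + log([OCl-]/[HOCl]) = 7.55 + log(0.15/0.21)
pH = 7.55 + (-0.146) = 7.40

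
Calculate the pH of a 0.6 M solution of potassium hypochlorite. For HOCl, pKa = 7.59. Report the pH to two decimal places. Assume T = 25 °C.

pH = 10.68

OCl- is the conjugate base of the weak acid HOCl.
Ka = 10^(−7.59) = 2.57 × 10^-8
Kb = Kw/Ka = 1.0×10^-14 / 2.57 × 10^-8 = 3.89 × 10^-7
Kb = x²/(0.6 − x) = 3.89 × 10^-7
Assume x ≪ 0.6: x ≈ √(3.89 × 10^-7 × 0.6) = 4.83 × 10^-4 M
(x/C₀ = 0.081% < 5%, so the approximation holds.)
pOH = −log(4.83 × 10^-4) = 3.32; pH = 14.00 − 3.32 = 10.68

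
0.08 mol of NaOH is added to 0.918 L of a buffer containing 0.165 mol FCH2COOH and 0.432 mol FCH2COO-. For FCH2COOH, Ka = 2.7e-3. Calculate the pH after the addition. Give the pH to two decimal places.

OH- converts FCH2COOH to FCH2COO-: FCH2COOH → 0.085 mol, FCH2COO- → 0.512 mol.
pKa = −log(2.7 × 10^-3) = 2.569
pH = pKa + log(n_FCH2COO-/n_FCH2COOH) = 2.569 + log(0.512/0.085) = 2.569 + (+0.780)

pH = 3.35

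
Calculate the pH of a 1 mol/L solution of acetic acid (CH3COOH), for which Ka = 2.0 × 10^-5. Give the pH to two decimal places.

CH3COOH ⇌ CH3COO- + H+
Let x = [H+] at equilibrium. Ka = x²/(1 − x).
Assume x ≪ 1: x ≈ √(2.0 × 10^-5 × 1) = 4.47 × 10^-3 M
pH = −log(4.47 × 10^-3) = 2.35

pH = 2.35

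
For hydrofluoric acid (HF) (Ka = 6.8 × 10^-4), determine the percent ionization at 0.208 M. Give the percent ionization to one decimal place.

5.6%

HF ⇌ F- + H+; let x = [H+] at equilibrium.
Ka = x²/(C₀ − x); solving the quadratic gives x = 1.16 × 10^-2 M.
% ionization = x/C₀ × 100% = 1.16 × 10^-2/0.208 × 100% = 5.6%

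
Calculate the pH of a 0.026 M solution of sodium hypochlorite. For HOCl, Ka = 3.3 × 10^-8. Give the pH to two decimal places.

pH = 9.95

OCl- is the conjugate base of the weak acid HOCl.
Kb = Kw/Ka = 1.0×10^-14 / 3.3 × 10^-8 = 3.03 × 10^-7
From the ICE table, Kb = x²/(0.026 − x) = 3.03 × 10^-7.
Assume x ≪ 0.026: x ≈ √(3.03 × 10^-7 × 0.026) = 8.88 × 10^-5 M
(x/C₀ = 0.34% < 5%, so the approximation holds.)
pOH = −log(8.88 × 10^-5) = 4.05; pH = 14.00 − 4.05 = 9.95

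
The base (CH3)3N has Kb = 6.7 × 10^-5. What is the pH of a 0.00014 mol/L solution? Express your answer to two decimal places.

pH = 9.84

(CH3)3N + H2O ⇌ (CH3)3NH+ + OH-
Let x = [OH-] at equilibrium. Kb = x²/(0.00014 − x).
Here C₀/Kb ≈ 2.09, so the small-x approximation fails. Use the quadratic:
x = (−Kb + √(Kb² + 4·Kb·C₀))/2 = 6.90 × 10^-5 M
pOH = −log(6.90 × 10^-5) = 4.16; pH = 14.00 − 4.16 = 9.84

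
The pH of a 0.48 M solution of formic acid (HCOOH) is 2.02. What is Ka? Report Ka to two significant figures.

Ka = 1.9 × 10^-4

[H+] = 10^(-2.02) = 9.55 × 10^-3 M
At equilibrium [HA] = 0.48 − 9.55 × 10^-3 = 4.70 × 10^-1 M
Ka = [H+][A-]/[HA] = (9.55 × 10^-3)² / 4.70 × 10^-1 = 1.9 × 10^-4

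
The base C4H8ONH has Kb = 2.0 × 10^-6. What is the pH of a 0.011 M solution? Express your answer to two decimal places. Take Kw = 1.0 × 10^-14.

pH = 10.17

C4H8ONH + H2O ⇌ C4H8ONH2+ + OH-
Kb = [OH-]²/(0.011 − [OH-]) = 2.0 × 10^-6
Neglecting [OH-] in the denominator: [OH-] = √(2.0 × 10^-6 × 0.011) = 1.48 × 10^-4 M
pOH = −log(1.48 × 10^-4) = 3.83; pH = 14.00 − 3.83 = 10.17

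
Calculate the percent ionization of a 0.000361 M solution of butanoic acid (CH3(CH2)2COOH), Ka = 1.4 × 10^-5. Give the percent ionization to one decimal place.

17.8%

CH3(CH2)2COOH ⇌ CH3(CH2)2COO- + H+; let x = [H+] at equilibrium.
Solve x² + 1.4e-05x − 5.05e-09 = 0 → x = 6.44 × 10^-5 M
% ionization = x/C₀ × 100% = 6.44 × 10^-5/0.000361 × 100% = 17.8%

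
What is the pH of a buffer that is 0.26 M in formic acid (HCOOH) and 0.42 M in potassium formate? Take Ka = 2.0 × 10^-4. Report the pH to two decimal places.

pKa = −log(2.0 × 10^-4) = 3.699
pH = pKa + log([A⁻]/[HA]) = 3.699 + log(0.42/0.26)
pH = 3.699 + (+0.208) = 3.91

pH = 3.91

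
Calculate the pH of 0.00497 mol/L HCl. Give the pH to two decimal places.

HCl is a strong acid and dissociates completely, so [H+] = 0.00497 M.
pH = -log(0.00497) = 2.30

pH = 2.30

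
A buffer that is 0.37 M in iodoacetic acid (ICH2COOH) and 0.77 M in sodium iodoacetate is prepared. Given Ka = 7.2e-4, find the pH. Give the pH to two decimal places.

pKa = −log(7.2 × 10^-4) = 3.143
pH = pKa + log([A⁻]/[HA]) = 3.143 + log(0.77/0.37)
pH = 3.143 + (+0.318) = 3.46

pH = 3.46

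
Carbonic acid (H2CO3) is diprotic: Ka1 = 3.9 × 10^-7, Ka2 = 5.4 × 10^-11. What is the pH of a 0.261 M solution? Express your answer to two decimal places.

Ka1 ≫ Ka2, so treat the first dissociation as the only significant source of H+.
Ka1 = x²/(0.261 − x) = 3.9 × 10^-7
x ≈ √(3.9 × 10^-7 × 0.261) = 3.19 × 10^-4 M
pH = −log(3.19 × 10^-4) = 3.50

pH = 3.50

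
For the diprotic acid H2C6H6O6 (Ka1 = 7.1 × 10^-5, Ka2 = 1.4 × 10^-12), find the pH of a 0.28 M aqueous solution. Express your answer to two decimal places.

Ka1 ≫ Ka2, so treat the first dissociation as the only significant source of H+.
Ka1 = x²/(0.28 − x) = 7.1 × 10^-5
x ≈ √(7.1 × 10^-5 × 0.28) = 4.46 × 10^-3 M
pH = −log(4.46 × 10^-3) = 2.35

pH = 2.35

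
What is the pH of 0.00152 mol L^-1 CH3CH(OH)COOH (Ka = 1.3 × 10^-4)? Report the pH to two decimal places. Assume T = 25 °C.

pH = 3.42

CH3CH(OH)COOH ⇌ CH3CH(OH)COO- + H+
Ka = x²/(0.00152 − x) = 1.3 × 10^-4
Here C₀/Ka ≈ 11.7, so the small-x approximation fails. Use the quadratic:
x = [−0.00013 + √(0.00013² + 7.9e-07)]/2 = 3.84 × 10^-4 M
pH = −log[H+] = −log(3.84 × 10^-4) = 3.42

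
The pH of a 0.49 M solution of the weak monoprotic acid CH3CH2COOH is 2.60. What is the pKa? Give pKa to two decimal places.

[H+] = 10^(-2.60) = 2.51 × 10^-3 M
At equilibrium [HA] = 0.49 − 2.51 × 10^-3 = 4.87 × 10^-1 M
Ka = [H+][A-]/[HA] = (2.51 × 10^-3)² / 4.87 × 10^-1 = 1.29 × 10^-5
pKa = -log(1.29 × 10^-5) = 4.89

pKa = 4.89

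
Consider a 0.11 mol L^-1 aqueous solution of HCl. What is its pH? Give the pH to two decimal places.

pH = 0.96

HCl is a strong acid and dissociates completely, so [H+] = 0.11 M.
pH = -log(0.11) = 0.96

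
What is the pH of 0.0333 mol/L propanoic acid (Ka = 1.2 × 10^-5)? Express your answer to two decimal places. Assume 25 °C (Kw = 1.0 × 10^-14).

pH = 3.20

CH3CH2COOH ⇌ CH3CH2COO- + H+
Let x = [H+] at equilibrium. Ka = x²/(0.0333 − x).
Neglecting x in the denominator: x = √(1.2 × 10^-5 × 0.0333) = 6.32 × 10^-4 M
(x/C₀ = 1.9% < 5%, so the approximation holds.)
pH = −log(6.32 × 10^-4) = 3.20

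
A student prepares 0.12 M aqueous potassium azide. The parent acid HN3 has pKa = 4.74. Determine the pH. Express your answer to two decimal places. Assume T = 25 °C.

N3- is the conjugate base of the weak acid HN3.
Ka = 10^(−4.74) = 1.82 × 10^-5
Kb = Kw/Ka = 1.0×10^-14 / 1.82 × 10^-5 = 5.49 × 10^-10
From the ICE table, Kb = [OH-]²/(0.12 − [OH-]) = 5.49 × 10^-10.
Assume [OH-] ≪ 0.12: [OH-] ≈ √(5.49 × 10^-10 × 0.12) = 8.12 × 10^-6 M
([OH-]/C₀ = 0.0068% < 5%, so the approximation holds.)
pOH = −log(8.12 × 10^-6) = 5.09; pH = 14.00 − 5.09 = 8.91

pH = 8.91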